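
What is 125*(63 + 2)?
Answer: 8125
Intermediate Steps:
125*(63 + 2) = 125*65 = 8125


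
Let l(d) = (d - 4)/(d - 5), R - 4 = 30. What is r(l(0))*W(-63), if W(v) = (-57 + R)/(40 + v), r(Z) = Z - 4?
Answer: -16/5 ≈ -3.2000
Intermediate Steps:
R = 34 (R = 4 + 30 = 34)
l(d) = (-4 + d)/(-5 + d)
r(Z) = -4 + Z
W(v) = -23/(40 + v) (W(v) = (-57 + 34)/(40 + v) = -23/(40 + v))
r(l(0))*W(-63) = (-4 + (-4 + 0)/(-5 + 0))*(-23/(40 - 63)) = (-4 - 4/(-5))*(-23/(-23)) = (-4 - ⅕*(-4))*(-23*(-1/23)) = (-4 + ⅘)*1 = -16/5*1 = -16/5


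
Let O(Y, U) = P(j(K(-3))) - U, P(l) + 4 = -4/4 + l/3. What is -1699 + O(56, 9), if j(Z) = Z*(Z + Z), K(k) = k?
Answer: -1707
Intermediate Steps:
j(Z) = 2*Z² (j(Z) = Z*(2*Z) = 2*Z²)
P(l) = -5 + l/3 (P(l) = -4 + (-4/4 + l/3) = -4 + (-4*¼ + l*(⅓)) = -4 + (-1 + l/3) = -5 + l/3)
O(Y, U) = 1 - U (O(Y, U) = (-5 + (2*(-3)²)/3) - U = (-5 + (2*9)/3) - U = (-5 + (⅓)*18) - U = (-5 + 6) - U = 1 - U)
-1699 + O(56, 9) = -1699 + (1 - 1*9) = -1699 + (1 - 9) = -1699 - 8 = -1707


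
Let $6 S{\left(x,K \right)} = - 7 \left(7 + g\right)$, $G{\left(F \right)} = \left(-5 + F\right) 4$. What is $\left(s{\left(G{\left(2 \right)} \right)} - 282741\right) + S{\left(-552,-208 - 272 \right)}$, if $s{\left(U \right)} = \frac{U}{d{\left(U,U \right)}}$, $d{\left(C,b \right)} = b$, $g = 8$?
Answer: $- \frac{565515}{2} \approx -2.8276 \cdot 10^{5}$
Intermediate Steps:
$G{\left(F \right)} = -20 + 4 F$
$S{\left(x,K \right)} = - \frac{35}{2}$ ($S{\left(x,K \right)} = \frac{\left(-7\right) \left(7 + 8\right)}{6} = \frac{\left(-7\right) 15}{6} = \frac{1}{6} \left(-105\right) = - \frac{35}{2}$)
$s{\left(U \right)} = 1$ ($s{\left(U \right)} = \frac{U}{U} = 1$)
$\left(s{\left(G{\left(2 \right)} \right)} - 282741\right) + S{\left(-552,-208 - 272 \right)} = \left(1 - 282741\right) - \frac{35}{2} = -282740 - \frac{35}{2} = - \frac{565515}{2}$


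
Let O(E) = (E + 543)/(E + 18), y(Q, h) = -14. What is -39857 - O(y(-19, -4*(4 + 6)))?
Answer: -159957/4 ≈ -39989.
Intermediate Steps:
O(E) = (543 + E)/(18 + E)
-39857 - O(y(-19, -4*(4 + 6))) = -39857 - (543 - 14)/(18 - 14) = -39857 - 529/4 = -159957/4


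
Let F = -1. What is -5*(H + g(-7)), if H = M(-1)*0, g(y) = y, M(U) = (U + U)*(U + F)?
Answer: 35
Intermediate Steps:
M(U) = 2*U*(-1 + U) (M(U) = (U + U)*(U - 1) = (2*U)*(-1 + U) = 2*U*(-1 + U))
H = 0 (H = (2*(-1)*(-1 - 1))*0 = (2*(-1)*(-2))*0 = 4*0 = 0)
-5*(H + g(-7)) = -5*(0 - 7) = -5*(-7) = 35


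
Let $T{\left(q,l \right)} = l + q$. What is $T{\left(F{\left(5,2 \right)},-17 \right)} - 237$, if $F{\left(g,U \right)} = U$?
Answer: $-252$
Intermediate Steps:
$T{\left(F{\left(5,2 \right)},-17 \right)} - 237 = \left(-17 + 2\right) - 237 = -15 - 237 = -252$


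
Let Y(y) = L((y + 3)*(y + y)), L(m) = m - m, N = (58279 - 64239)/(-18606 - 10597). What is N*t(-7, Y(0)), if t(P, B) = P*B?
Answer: 0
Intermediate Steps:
N = 5960/29203 (N = -5960/(-29203) = -5960*(-1/29203) = 5960/29203 ≈ 0.20409)
L(m) = 0
Y(y) = 0
t(P, B) = B*P
N*t(-7, Y(0)) = 5960*(0*(-7))/29203 = (5960/29203)*0 = 0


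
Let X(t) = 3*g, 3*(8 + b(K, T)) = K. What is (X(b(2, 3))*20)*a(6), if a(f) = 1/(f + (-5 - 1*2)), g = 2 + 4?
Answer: -360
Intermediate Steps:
g = 6
b(K, T) = -8 + K/3
a(f) = 1/(-7 + f) (a(f) = 1/(f + (-5 - 2)) = 1/(f - 7) = 1/(-7 + f))
X(t) = 18 (X(t) = 3*6 = 18)
(X(b(2, 3))*20)*a(6) = (18*20)/(-7 + 6) = 360/(-1) = 360*(-1) = -360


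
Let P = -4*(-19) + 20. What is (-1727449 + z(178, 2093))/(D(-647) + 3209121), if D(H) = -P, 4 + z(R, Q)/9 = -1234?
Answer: -1738591/3209025 ≈ -0.54178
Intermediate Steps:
z(R, Q) = -11142 (z(R, Q) = -36 + 9*(-1234) = -36 - 11106 = -11142)
P = 96 (P = 76 + 20 = 96)
D(H) = -96 (D(H) = -1*96 = -96)
(-1727449 + z(178, 2093))/(D(-647) + 3209121) = (-1727449 - 11142)/(-96 + 3209121) = -1738591/3209025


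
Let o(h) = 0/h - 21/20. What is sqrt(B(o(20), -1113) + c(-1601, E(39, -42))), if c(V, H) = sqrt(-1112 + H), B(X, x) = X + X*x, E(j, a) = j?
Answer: sqrt(29190 + 25*I*sqrt(1073))/5 ≈ 34.174 + 0.47927*I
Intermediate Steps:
o(h) = -21/20 (o(h) = 0 - 21*1/20 = 0 - 21/20 = -21/20)
sqrt(B(o(20), -1113) + c(-1601, E(39, -42))) = sqrt(-21*(1 - 1113)/20 + sqrt(-1112 + 39)) = sqrt(-21/20*(-1112) + sqrt(-1073)) = sqrt(5838/5 + I*sqrt(1073))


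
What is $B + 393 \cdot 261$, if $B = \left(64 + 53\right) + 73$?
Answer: $102763$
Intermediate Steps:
$B = 190$ ($B = 117 + 73 = 190$)
$B + 393 \cdot 261 = 190 + 393 \cdot 261 = 190 + 102573 = 102763$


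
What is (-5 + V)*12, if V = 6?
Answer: 12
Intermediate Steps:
(-5 + V)*12 = (-5 + 6)*12 = 1*12 = 12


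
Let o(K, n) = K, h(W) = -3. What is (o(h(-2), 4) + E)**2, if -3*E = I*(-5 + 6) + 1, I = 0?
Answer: 100/9 ≈ 11.111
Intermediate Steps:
E = -1/3 (E = -(0*(-5 + 6) + 1)/3 = -(0*1 + 1)/3 = -(0 + 1)/3 = -1/3*1 = -1/3 ≈ -0.33333)
(o(h(-2), 4) + E)**2 = (-3 - 1/3)**2 = (-10/3)**2 = 100/9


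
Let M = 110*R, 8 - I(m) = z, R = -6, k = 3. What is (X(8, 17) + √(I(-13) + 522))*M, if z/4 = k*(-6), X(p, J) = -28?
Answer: 18480 - 660*√602 ≈ 2286.4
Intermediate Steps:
z = -72 (z = 4*(3*(-6)) = 4*(-18) = -72)
I(m) = 80 (I(m) = 8 - 1*(-72) = 8 + 72 = 80)
M = -660 (M = 110*(-6) = -660)
(X(8, 17) + √(I(-13) + 522))*M = (-28 + √(80 + 522))*(-660) = (-28 + √602)*(-660) = 18480 - 660*√602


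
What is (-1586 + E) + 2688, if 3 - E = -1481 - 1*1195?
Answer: 3781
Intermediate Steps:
E = 2679 (E = 3 - (-1481 - 1*1195) = 3 - (-1481 - 1195) = 3 - 1*(-2676) = 3 + 2676 = 2679)
(-1586 + E) + 2688 = (-1586 + 2679) + 2688 = 1093 + 2688 = 3781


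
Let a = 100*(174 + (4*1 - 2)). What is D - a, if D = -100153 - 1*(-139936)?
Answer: 22183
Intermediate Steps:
D = 39783 (D = -100153 + 139936 = 39783)
a = 17600 (a = 100*(174 + (4 - 2)) = 100*(174 + 2) = 100*176 = 17600)
D - a = 39783 - 1*17600 = 39783 - 17600 = 22183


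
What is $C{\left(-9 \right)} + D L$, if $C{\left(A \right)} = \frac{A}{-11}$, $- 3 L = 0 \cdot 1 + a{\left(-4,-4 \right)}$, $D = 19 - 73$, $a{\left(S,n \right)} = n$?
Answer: $- \frac{783}{11} \approx -71.182$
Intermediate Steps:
$D = -54$ ($D = 19 - 73 = -54$)
$L = \frac{4}{3}$ ($L = - \frac{0 \cdot 1 - 4}{3} = - \frac{0 - 4}{3} = \left(- \frac{1}{3}\right) \left(-4\right) = \frac{4}{3} \approx 1.3333$)
$C{\left(A \right)} = - \frac{A}{11}$ ($C{\left(A \right)} = A \left(- \frac{1}{11}\right) = - \frac{A}{11}$)
$C{\left(-9 \right)} + D L = \left(- \frac{1}{11}\right) \left(-9\right) - 72 = \frac{9}{11} - 72 = - \frac{783}{11}$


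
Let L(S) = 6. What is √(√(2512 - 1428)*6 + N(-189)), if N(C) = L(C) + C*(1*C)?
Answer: √(35727 + 12*√271) ≈ 189.54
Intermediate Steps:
N(C) = 6 + C² (N(C) = 6 + C*(1*C) = 6 + C*C = 6 + C²)
√(√(2512 - 1428)*6 + N(-189)) = √(√(2512 - 1428)*6 + (6 + (-189)²)) = √(√1084*6 + (6 + 35721)) = √((2*√271)*6 + 35727) = √(12*√271 + 35727) = √(35727 + 12*√271)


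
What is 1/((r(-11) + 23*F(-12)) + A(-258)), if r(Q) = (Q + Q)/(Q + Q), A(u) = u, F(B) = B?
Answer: -1/533 ≈ -0.0018762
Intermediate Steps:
r(Q) = 1 (r(Q) = (2*Q)/((2*Q)) = (2*Q)*(1/(2*Q)) = 1)
1/((r(-11) + 23*F(-12)) + A(-258)) = 1/((1 + 23*(-12)) - 258) = 1/((1 - 276) - 258) = 1/(-275 - 258) = 1/(-533) = -1/533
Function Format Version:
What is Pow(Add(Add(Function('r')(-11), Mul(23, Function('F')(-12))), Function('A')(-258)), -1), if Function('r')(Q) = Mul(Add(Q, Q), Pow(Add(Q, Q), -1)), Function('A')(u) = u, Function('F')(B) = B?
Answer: Rational(-1, 533) ≈ -0.0018762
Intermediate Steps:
Function('r')(Q) = 1 (Function('r')(Q) = Mul(Mul(2, Q), Pow(Mul(2, Q), -1)) = Mul(Mul(2, Q), Mul(Rational(1, 2), Pow(Q, -1))) = 1)
Pow(Add(Add(Function('r')(-11), Mul(23, Function('F')(-12))), Function('A')(-258)), -1) = Pow(Add(Add(1, Mul(23, -12)), -258), -1) = Pow(Add(Add(1, -276), -258), -1) = Pow(Add(-275, -258), -1) = Pow(-533, -1) = Rational(-1, 533)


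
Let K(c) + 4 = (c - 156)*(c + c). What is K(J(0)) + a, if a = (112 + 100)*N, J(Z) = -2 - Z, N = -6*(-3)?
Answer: 4444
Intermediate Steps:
N = 18 (N = -6*(-3) = 18)
a = 3816 (a = (112 + 100)*18 = 212*18 = 3816)
K(c) = -4 + 2*c*(-156 + c) (K(c) = -4 + (c - 156)*(c + c) = -4 + (-156 + c)*(2*c) = -4 + 2*c*(-156 + c))
K(J(0)) + a = (-4 - 312*(-2 - 1*0) + 2*(-2 - 1*0)²) + 3816 = (-4 - 312*(-2 + 0) + 2*(-2 + 0)²) + 3816 = (-4 - 312*(-2) + 2*(-2)²) + 3816 = (-4 + 624 + 2*4) + 3816 = (-4 + 624 + 8) + 3816 = 628 + 3816 = 4444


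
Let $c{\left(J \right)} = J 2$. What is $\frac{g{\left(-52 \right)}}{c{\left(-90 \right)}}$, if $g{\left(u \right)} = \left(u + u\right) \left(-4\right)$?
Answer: $- \frac{104}{45} \approx -2.3111$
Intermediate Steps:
$c{\left(J \right)} = 2 J$
$g{\left(u \right)} = - 8 u$ ($g{\left(u \right)} = 2 u \left(-4\right) = - 8 u$)
$\frac{g{\left(-52 \right)}}{c{\left(-90 \right)}} = \frac{\left(-8\right) \left(-52\right)}{2 \left(-90\right)} = \frac{416}{-180} = 416 \left(- \frac{1}{180}\right) = - \frac{104}{45}$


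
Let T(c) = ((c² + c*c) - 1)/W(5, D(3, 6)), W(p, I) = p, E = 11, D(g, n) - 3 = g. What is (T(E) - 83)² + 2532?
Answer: 93576/25 ≈ 3743.0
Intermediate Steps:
D(g, n) = 3 + g
T(c) = -⅕ + 2*c²/5 (T(c) = ((c² + c*c) - 1)/5 = ((c² + c²) - 1)*(⅕) = (2*c² - 1)*(⅕) = (-1 + 2*c²)*(⅕) = -⅕ + 2*c²/5)
(T(E) - 83)² + 2532 = ((-⅕ + (⅖)*11²) - 83)² + 2532 = ((-⅕ + (⅖)*121) - 83)² + 2532 = ((-⅕ + 242/5) - 83)² + 2532 = (241/5 - 83)² + 2532 = (-174/5)² + 2532 = 30276/25 + 2532 = 93576/25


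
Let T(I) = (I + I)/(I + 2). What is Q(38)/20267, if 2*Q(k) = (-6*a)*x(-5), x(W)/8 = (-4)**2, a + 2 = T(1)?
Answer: 512/20267 ≈ 0.025263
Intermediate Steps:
T(I) = 2*I/(2 + I) (T(I) = (2*I)/(2 + I) = 2*I/(2 + I))
a = -4/3 (a = -2 + 2*1/(2 + 1) = -2 + 2*1/3 = -2 + 2*1*(1/3) = -2 + 2/3 = -4/3 ≈ -1.3333)
x(W) = 128 (x(W) = 8*(-4)**2 = 8*16 = 128)
Q(k) = 512 (Q(k) = (-6*(-4/3)*128)/2 = (8*128)/2 = (1/2)*1024 = 512)
Q(38)/20267 = 512/20267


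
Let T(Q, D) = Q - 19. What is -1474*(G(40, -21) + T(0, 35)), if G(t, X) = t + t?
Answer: -89914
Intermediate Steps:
G(t, X) = 2*t
T(Q, D) = -19 + Q
-1474*(G(40, -21) + T(0, 35)) = -1474*(2*40 + (-19 + 0)) = -1474*(80 - 19) = -1474*61 = -89914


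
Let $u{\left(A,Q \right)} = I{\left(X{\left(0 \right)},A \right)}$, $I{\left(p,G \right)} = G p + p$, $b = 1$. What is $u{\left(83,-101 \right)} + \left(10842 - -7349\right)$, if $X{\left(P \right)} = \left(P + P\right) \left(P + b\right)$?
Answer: $18191$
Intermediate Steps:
$X{\left(P \right)} = 2 P \left(1 + P\right)$ ($X{\left(P \right)} = \left(P + P\right) \left(P + 1\right) = 2 P \left(1 + P\right)$)
$I{\left(p,G \right)} = p + G p$
$u{\left(A,Q \right)} = 0$ ($u{\left(A,Q \right)} = 2 \cdot 0 \left(1 + 0\right) \left(1 + A\right) = 2 \cdot 0 \cdot 1 \left(1 + A\right) = 0 \left(1 + A\right) = 0$)
$u{\left(83,-101 \right)} + \left(10842 - -7349\right) = 0 + \left(10842 - -7349\right) = 0 + \left(10842 + 7349\right) = 0 + 18191 = 18191$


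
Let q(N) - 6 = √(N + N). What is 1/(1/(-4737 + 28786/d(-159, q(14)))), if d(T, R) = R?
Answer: 33705/2 - 14393*√7/2 ≈ -2187.6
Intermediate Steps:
q(N) = 6 + √2*√N (q(N) = 6 + √(N + N) = 6 + √(2*N) = 6 + √2*√N)
1/(1/(-4737 + 28786/d(-159, q(14)))) = 1/(1/(-4737 + 28786/(6 + √2*√14))) = 1/(1/(-4737 + 28786/(6 + 2*√7))) = -4737 + 28786/(6 + 2*√7)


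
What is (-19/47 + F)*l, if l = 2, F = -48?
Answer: -4550/47 ≈ -96.808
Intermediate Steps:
(-19/47 + F)*l = (-19/47 - 48)*2 = -2275/47*2 = -4550/47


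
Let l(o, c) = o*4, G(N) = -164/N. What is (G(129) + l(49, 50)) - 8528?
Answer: -1074992/129 ≈ -8333.3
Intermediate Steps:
l(o, c) = 4*o
(G(129) + l(49, 50)) - 8528 = (-164/129 + 4*49) - 8528 = (-164*1/129 + 196) - 8528 = (-164/129 + 196) - 8528 = 25120/129 - 8528 = -1074992/129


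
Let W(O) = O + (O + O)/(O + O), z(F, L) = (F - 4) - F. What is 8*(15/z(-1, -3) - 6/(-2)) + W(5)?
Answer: 0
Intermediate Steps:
z(F, L) = -4 (z(F, L) = (-4 + F) - F = -4)
W(O) = 1 + O (W(O) = O + (2*O)/((2*O)) = O + (2*O)*(1/(2*O)) = O + 1 = 1 + O)
8*(15/z(-1, -3) - 6/(-2)) + W(5) = 8*(15/(-4) - 6/(-2)) + (1 + 5) = 8*(15*(-¼) - 6*(-½)) + 6 = 8*(-15/4 + 3) + 6 = 8*(-¾) + 6 = -6 + 6 = 0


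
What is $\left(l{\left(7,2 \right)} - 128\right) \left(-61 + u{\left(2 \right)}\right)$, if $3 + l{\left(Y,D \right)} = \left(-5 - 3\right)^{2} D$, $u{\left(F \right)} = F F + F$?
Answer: $165$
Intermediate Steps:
$u{\left(F \right)} = F + F^{2}$ ($u{\left(F \right)} = F^{2} + F = F + F^{2}$)
$l{\left(Y,D \right)} = -3 + 64 D$ ($l{\left(Y,D \right)} = -3 + \left(-5 - 3\right)^{2} D = -3 + \left(-8\right)^{2} D = -3 + 64 D$)
$\left(l{\left(7,2 \right)} - 128\right) \left(-61 + u{\left(2 \right)}\right) = \left(\left(-3 + 64 \cdot 2\right) - 128\right) \left(-61 + 2 \left(1 + 2\right)\right) = \left(\left(-3 + 128\right) - 128\right) \left(-61 + 2 \cdot 3\right) = \left(125 - 128\right) \left(-61 + 6\right) = \left(-3\right) \left(-55\right) = 165$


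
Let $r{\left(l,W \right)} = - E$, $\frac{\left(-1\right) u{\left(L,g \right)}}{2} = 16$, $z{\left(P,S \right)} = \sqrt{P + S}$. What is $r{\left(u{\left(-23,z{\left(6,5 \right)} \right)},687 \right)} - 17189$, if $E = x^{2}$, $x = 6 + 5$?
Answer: $-17310$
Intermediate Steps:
$x = 11$
$u{\left(L,g \right)} = -32$ ($u{\left(L,g \right)} = \left(-2\right) 16 = -32$)
$E = 121$ ($E = 11^{2} = 121$)
$r{\left(l,W \right)} = -121$ ($r{\left(l,W \right)} = \left(-1\right) 121 = -121$)
$r{\left(u{\left(-23,z{\left(6,5 \right)} \right)},687 \right)} - 17189 = -121 - 17189 = -17310$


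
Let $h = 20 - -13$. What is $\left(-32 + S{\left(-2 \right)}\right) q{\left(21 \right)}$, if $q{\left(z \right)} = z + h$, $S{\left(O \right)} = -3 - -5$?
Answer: $-1620$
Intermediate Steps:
$S{\left(O \right)} = 2$ ($S{\left(O \right)} = -3 + 5 = 2$)
$h = 33$ ($h = 20 + 13 = 33$)
$q{\left(z \right)} = 33 + z$ ($q{\left(z \right)} = z + 33 = 33 + z$)
$\left(-32 + S{\left(-2 \right)}\right) q{\left(21 \right)} = \left(-32 + 2\right) \left(33 + 21\right) = \left(-30\right) 54 = -1620$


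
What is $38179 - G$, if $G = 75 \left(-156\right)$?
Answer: $49879$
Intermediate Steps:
$G = -11700$
$38179 - G = 38179 - -11700 = 38179 + 11700 = 49879$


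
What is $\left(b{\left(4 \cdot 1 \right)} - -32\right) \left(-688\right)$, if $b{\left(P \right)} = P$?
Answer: $-24768$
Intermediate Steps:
$\left(b{\left(4 \cdot 1 \right)} - -32\right) \left(-688\right) = \left(4 \cdot 1 - -32\right) \left(-688\right) = \left(4 + 32\right) \left(-688\right) = 36 \left(-688\right) = -24768$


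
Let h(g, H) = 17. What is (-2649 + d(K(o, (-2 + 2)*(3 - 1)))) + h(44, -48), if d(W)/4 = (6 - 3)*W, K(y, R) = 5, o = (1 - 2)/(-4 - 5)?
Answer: -2572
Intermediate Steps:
o = 1/9 (o = -1/(-9) = -1*(-1/9) = 1/9 ≈ 0.11111)
d(W) = 12*W (d(W) = 4*((6 - 3)*W) = 4*(3*W) = 12*W)
(-2649 + d(K(o, (-2 + 2)*(3 - 1)))) + h(44, -48) = (-2649 + 12*5) + 17 = (-2649 + 60) + 17 = -2589 + 17 = -2572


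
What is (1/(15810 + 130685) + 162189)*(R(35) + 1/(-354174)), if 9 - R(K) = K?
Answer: -21879342647136490/5188472013 ≈ -4.2169e+6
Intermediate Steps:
R(K) = 9 - K
(1/(15810 + 130685) + 162189)*(R(35) + 1/(-354174)) = (1/(15810 + 130685) + 162189)*((9 - 1*35) + 1/(-354174)) = (1/146495 + 162189)*((9 - 35) - 1/354174) = (1/146495 + 162189)*(-26 - 1/354174) = (23759877556/146495)*(-9208525/354174) = -21879342647136490/5188472013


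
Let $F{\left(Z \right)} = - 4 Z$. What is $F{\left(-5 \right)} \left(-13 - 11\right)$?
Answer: $-480$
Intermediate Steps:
$F{\left(-5 \right)} \left(-13 - 11\right) = \left(-4\right) \left(-5\right) \left(-13 - 11\right) = 20 \left(-24\right) = -480$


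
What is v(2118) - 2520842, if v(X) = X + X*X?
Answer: 1967200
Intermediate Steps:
v(X) = X + X**2
v(2118) - 2520842 = 2118*(1 + 2118) - 2520842 = 2118*2119 - 2520842 = 4488042 - 2520842 = 1967200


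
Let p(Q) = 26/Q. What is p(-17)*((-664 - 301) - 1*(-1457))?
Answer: -12792/17 ≈ -752.47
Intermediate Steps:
p(-17)*((-664 - 301) - 1*(-1457)) = (26/(-17))*((-664 - 301) - 1*(-1457)) = (26*(-1/17))*(-965 + 1457) = -26/17*492 = -12792/17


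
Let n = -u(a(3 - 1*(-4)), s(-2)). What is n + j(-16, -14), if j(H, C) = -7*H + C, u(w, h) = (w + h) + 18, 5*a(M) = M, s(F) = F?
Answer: 403/5 ≈ 80.600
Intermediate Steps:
a(M) = M/5
u(w, h) = 18 + h + w (u(w, h) = (h + w) + 18 = 18 + h + w)
j(H, C) = C - 7*H
n = -87/5 (n = -(18 - 2 + (3 - 1*(-4))/5) = -(18 - 2 + (3 + 4)/5) = -(18 - 2 + (⅕)*7) = -(18 - 2 + 7/5) = -1*87/5 = -87/5 ≈ -17.400)
n + j(-16, -14) = -87/5 + (-14 - 7*(-16)) = -87/5 + (-14 + 112) = -87/5 + 98 = 403/5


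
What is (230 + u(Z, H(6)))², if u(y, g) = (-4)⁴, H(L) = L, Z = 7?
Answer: 236196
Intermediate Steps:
u(y, g) = 256
(230 + u(Z, H(6)))² = (230 + 256)² = 486² = 236196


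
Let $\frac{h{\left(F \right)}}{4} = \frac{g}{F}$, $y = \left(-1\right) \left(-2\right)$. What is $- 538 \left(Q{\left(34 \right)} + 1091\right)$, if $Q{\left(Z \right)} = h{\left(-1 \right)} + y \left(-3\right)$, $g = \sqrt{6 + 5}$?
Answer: $-583730 + 2152 \sqrt{11} \approx -5.7659 \cdot 10^{5}$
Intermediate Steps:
$g = \sqrt{11} \approx 3.3166$
$y = 2$
$h{\left(F \right)} = \frac{4 \sqrt{11}}{F}$ ($h{\left(F \right)} = 4 \frac{\sqrt{11}}{F} = \frac{4 \sqrt{11}}{F}$)
$Q{\left(Z \right)} = -6 - 4 \sqrt{11}$ ($Q{\left(Z \right)} = \frac{4 \sqrt{11}}{-1} + 2 \left(-3\right) = 4 \sqrt{11} \left(-1\right) - 6 = - 4 \sqrt{11} - 6 = -6 - 4 \sqrt{11}$)
$- 538 \left(Q{\left(34 \right)} + 1091\right) = - 538 \left(\left(-6 - 4 \sqrt{11}\right) + 1091\right) = - 538 \left(1085 - 4 \sqrt{11}\right) = -583730 + 2152 \sqrt{11}$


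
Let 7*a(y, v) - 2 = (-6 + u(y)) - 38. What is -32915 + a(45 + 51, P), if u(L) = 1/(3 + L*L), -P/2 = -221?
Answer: -2124490892/64533 ≈ -32921.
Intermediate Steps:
P = 442 (P = -2*(-221) = 442)
u(L) = 1/(3 + L**2)
a(y, v) = -6 + 1/(7*(3 + y**2)) (a(y, v) = 2/7 + ((-6 + 1/(3 + y**2)) - 38)/7 = 2/7 + (-44 + 1/(3 + y**2))/7 = 2/7 + (-44/7 + 1/(7*(3 + y**2))) = -6 + 1/(7*(3 + y**2)))
-32915 + a(45 + 51, P) = -32915 + (-125 - 42*(45 + 51)**2)/(7*(3 + (45 + 51)**2)) = -32915 + (-125 - 42*96**2)/(7*(3 + 96**2)) = -32915 + (-125 - 42*9216)/(7*(3 + 9216)) = -32915 + (1/7)*(-125 - 387072)/9219 = -32915 + (1/7)*(1/9219)*(-387197) = -32915 - 387197/64533 = -2124490892/64533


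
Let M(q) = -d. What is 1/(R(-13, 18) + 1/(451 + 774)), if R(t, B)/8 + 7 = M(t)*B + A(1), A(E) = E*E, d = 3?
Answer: -1225/587999 ≈ -0.0020833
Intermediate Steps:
M(q) = -3 (M(q) = -1*3 = -3)
A(E) = E²
R(t, B) = -48 - 24*B (R(t, B) = -56 + 8*(-3*B + 1²) = -56 + 8*(-3*B + 1) = -56 + 8*(1 - 3*B) = -56 + (8 - 24*B) = -48 - 24*B)
1/(R(-13, 18) + 1/(451 + 774)) = 1/((-48 - 24*18) + 1/(451 + 774)) = 1/((-48 - 432) + 1/1225) = 1/(-480 + 1/1225) = 1/(-587999/1225) = -1225/587999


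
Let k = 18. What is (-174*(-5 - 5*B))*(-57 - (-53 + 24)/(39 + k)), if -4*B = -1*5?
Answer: -2101050/19 ≈ -1.1058e+5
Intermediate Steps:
B = 5/4 (B = -(-1)*5/4 = -1/4*(-5) = 5/4 ≈ 1.2500)
(-174*(-5 - 5*B))*(-57 - (-53 + 24)/(39 + k)) = (-174*(-5 - 5*5/4))*(-57 - (-53 + 24)/(39 + 18)) = (-174*(-5 - 25/4))*(-57 - (-29)/57) = (-174*(-45/4))*(-57 - (-29)/57) = 3915*(-57 - 1*(-29/57))/2 = 3915*(-57 + 29/57)/2 = (3915/2)*(-3220/57) = -2101050/19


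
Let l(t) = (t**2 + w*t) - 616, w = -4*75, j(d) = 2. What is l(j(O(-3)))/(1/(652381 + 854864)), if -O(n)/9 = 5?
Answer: -1826780940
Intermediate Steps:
O(n) = -45 (O(n) = -9*5 = -45)
w = -300
l(t) = -616 + t**2 - 300*t (l(t) = (t**2 - 300*t) - 616 = -616 + t**2 - 300*t)
l(j(O(-3)))/(1/(652381 + 854864)) = (-616 + 2**2 - 300*2)/(1/(652381 + 854864)) = (-616 + 4 - 600)/(1/1507245) = -1212/1/1507245 = -1212*1507245 = -1826780940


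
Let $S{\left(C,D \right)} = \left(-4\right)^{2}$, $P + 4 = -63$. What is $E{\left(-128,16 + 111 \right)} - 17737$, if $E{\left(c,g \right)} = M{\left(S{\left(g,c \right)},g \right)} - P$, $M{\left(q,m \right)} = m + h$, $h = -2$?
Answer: $-17545$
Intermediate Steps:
$P = -67$ ($P = -4 - 63 = -67$)
$S{\left(C,D \right)} = 16$
$M{\left(q,m \right)} = -2 + m$ ($M{\left(q,m \right)} = m - 2 = -2 + m$)
$E{\left(c,g \right)} = 65 + g$ ($E{\left(c,g \right)} = \left(-2 + g\right) - -67 = \left(-2 + g\right) + 67 = 65 + g$)
$E{\left(-128,16 + 111 \right)} - 17737 = \left(65 + \left(16 + 111\right)\right) - 17737 = \left(65 + 127\right) - 17737 = 192 - 17737 = -17545$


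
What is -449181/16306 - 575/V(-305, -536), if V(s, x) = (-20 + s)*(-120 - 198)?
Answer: -464322323/16852251 ≈ -27.553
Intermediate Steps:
V(s, x) = 6360 - 318*s (V(s, x) = (-20 + s)*(-318) = 6360 - 318*s)
-449181/16306 - 575/V(-305, -536) = -449181/16306 - 575/(6360 - 318*(-305)) = -449181*1/16306 - 575/(6360 + 96990) = -449181/16306 - 575/103350 = -449181/16306 - 575*1/103350 = -449181/16306 - 23/4134 = -464322323/16852251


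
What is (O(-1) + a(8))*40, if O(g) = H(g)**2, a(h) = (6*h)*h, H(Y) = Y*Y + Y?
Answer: 15360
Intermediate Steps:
H(Y) = Y + Y**2 (H(Y) = Y**2 + Y = Y + Y**2)
a(h) = 6*h**2
O(g) = g**2*(1 + g)**2 (O(g) = (g*(1 + g))**2 = g**2*(1 + g)**2)
(O(-1) + a(8))*40 = ((-1)**2*(1 - 1)**2 + 6*8**2)*40 = (1*0**2 + 6*64)*40 = (1*0 + 384)*40 = (0 + 384)*40 = 384*40 = 15360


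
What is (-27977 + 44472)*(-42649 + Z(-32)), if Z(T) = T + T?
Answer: -704550935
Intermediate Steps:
Z(T) = 2*T
(-27977 + 44472)*(-42649 + Z(-32)) = (-27977 + 44472)*(-42649 + 2*(-32)) = 16495*(-42649 - 64) = 16495*(-42713) = -704550935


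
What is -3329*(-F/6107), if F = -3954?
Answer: -13162866/6107 ≈ -2155.4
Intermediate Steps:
-3329*(-F/6107) = -3329/((-6107/(-3954))) = -3329/((-6107*(-1/3954))) = -3329/6107/3954 = -3329*3954/6107 = -13162866/6107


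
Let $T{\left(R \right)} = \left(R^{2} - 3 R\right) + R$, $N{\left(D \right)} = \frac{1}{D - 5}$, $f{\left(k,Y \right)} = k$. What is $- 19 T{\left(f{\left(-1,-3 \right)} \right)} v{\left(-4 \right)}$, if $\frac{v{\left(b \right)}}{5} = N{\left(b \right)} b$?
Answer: $- \frac{380}{3} \approx -126.67$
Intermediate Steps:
$N{\left(D \right)} = \frac{1}{-5 + D}$
$T{\left(R \right)} = R^{2} - 2 R$
$v{\left(b \right)} = \frac{5 b}{-5 + b}$ ($v{\left(b \right)} = 5 \frac{b}{-5 + b} = \frac{5 b}{-5 + b}$)
$- 19 T{\left(f{\left(-1,-3 \right)} \right)} v{\left(-4 \right)} = - 19 \left(- (-2 - 1)\right) 5 \left(-4\right) \frac{1}{-5 - 4} = - 19 \left(\left(-1\right) \left(-3\right)\right) 5 \left(-4\right) \frac{1}{-9} = \left(-19\right) 3 \cdot 5 \left(-4\right) \left(- \frac{1}{9}\right) = \left(-57\right) \frac{20}{9} = - \frac{380}{3}$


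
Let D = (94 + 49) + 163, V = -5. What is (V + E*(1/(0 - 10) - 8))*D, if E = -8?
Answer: 91494/5 ≈ 18299.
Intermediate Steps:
D = 306 (D = 143 + 163 = 306)
(V + E*(1/(0 - 10) - 8))*D = (-5 - 8*(1/(0 - 10) - 8))*306 = (-5 - 8*(1/(-10) - 8))*306 = (-5 - 8*(-⅒ - 8))*306 = (-5 - 8*(-81/10))*306 = (-5 + 324/5)*306 = (299/5)*306 = 91494/5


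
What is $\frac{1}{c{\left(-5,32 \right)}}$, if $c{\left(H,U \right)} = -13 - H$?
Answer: $- \frac{1}{8} \approx -0.125$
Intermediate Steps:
$\frac{1}{c{\left(-5,32 \right)}} = \frac{1}{-13 - -5} = \frac{1}{-13 + 5} = \frac{1}{-8} = - \frac{1}{8}$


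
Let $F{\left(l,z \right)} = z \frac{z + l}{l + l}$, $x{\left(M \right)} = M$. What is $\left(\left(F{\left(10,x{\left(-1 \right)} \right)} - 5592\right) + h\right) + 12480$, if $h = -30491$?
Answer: $- \frac{472069}{20} \approx -23603.0$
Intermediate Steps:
$F{\left(l,z \right)} = \frac{z \left(l + z\right)}{2 l}$ ($F{\left(l,z \right)} = z \frac{l + z}{2 l} = \frac{z \left(l + z\right)}{2 l}$)
$\left(\left(F{\left(10,x{\left(-1 \right)} \right)} - 5592\right) + h\right) + 12480 = \left(\left(\frac{1}{2} \left(-1\right) \frac{1}{10} \left(10 - 1\right) - 5592\right) - 30491\right) + 12480 = \left(\left(\frac{1}{2} \left(-1\right) \frac{1}{10} \cdot 9 - 5592\right) - 30491\right) + 12480 = \left(\left(- \frac{9}{20} - 5592\right) - 30491\right) + 12480 = \left(- \frac{111849}{20} - 30491\right) + 12480 = - \frac{721669}{20} + 12480 = - \frac{472069}{20}$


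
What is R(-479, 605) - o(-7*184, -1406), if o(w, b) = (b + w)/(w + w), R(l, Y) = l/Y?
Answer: -1431887/779240 ≈ -1.8375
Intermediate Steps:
o(w, b) = (b + w)/(2*w) (o(w, b) = (b + w)/((2*w)) = (b + w)*(1/(2*w)) = (b + w)/(2*w))
R(-479, 605) - o(-7*184, -1406) = -479/605 - (-1406 - 7*184)/(2*((-7*184))) = -479*1/605 - (-1406 - 1288)/(2*(-1288)) = -479/605 - (-1)*(-2694)/(2*1288) = -479/605 - 1*1347/1288 = -479/605 - 1347/1288 = -1431887/779240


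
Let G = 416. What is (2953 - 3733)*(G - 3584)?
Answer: 2471040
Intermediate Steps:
(2953 - 3733)*(G - 3584) = (2953 - 3733)*(416 - 3584) = -780*(-3168) = 2471040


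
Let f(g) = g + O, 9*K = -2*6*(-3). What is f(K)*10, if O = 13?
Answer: 170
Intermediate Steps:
K = 4 (K = (-2*6*(-3))/9 = (-12*(-3))/9 = (⅑)*36 = 4)
f(g) = 13 + g (f(g) = g + 13 = 13 + g)
f(K)*10 = (13 + 4)*10 = 17*10 = 170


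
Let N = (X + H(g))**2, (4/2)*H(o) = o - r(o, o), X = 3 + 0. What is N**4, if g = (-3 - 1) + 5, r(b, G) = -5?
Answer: 1679616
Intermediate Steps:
X = 3
g = 1 (g = -4 + 5 = 1)
H(o) = 5/2 + o/2 (H(o) = (o - 1*(-5))/2 = (o + 5)/2 = (5 + o)/2 = 5/2 + o/2)
N = 36 (N = (3 + (5/2 + (1/2)*1))**2 = (3 + (5/2 + 1/2))**2 = (3 + 3)**2 = 6**2 = 36)
N**4 = 36**4 = 1679616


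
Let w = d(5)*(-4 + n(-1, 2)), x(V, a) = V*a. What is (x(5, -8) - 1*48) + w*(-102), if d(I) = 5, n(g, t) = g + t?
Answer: 1442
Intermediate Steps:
w = -15 (w = 5*(-4 + (-1 + 2)) = 5*(-4 + 1) = 5*(-3) = -15)
(x(5, -8) - 1*48) + w*(-102) = (5*(-8) - 1*48) - 15*(-102) = (-40 - 48) + 1530 = -88 + 1530 = 1442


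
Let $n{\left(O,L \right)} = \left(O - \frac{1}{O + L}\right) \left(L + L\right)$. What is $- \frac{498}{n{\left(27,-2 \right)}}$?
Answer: $\frac{6225}{1348} \approx 4.618$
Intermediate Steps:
$n{\left(O,L \right)} = 2 L \left(O - \frac{1}{L + O}\right)$ ($n{\left(O,L \right)} = \left(O - \frac{1}{L + O}\right) 2 L = 2 L \left(O - \frac{1}{L + O}\right)$)
$- \frac{498}{n{\left(27,-2 \right)}} = - \frac{498}{2 \left(-2\right) \frac{1}{-2 + 27} \left(-1 + 27^{2} - 54\right)} = - \frac{498}{2 \left(-2\right) \frac{1}{25} \left(-1 + 729 - 54\right)} = - \frac{498}{2 \left(-2\right) \frac{1}{25} \cdot 674} = - \frac{498}{- \frac{2696}{25}} = \left(-498\right) \left(- \frac{25}{2696}\right) = \frac{6225}{1348}$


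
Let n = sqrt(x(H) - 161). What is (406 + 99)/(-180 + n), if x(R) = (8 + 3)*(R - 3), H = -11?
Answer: -2020/727 - 101*I*sqrt(35)/2181 ≈ -2.7785 - 0.27397*I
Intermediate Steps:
x(R) = -33 + 11*R (x(R) = 11*(-3 + R) = -33 + 11*R)
n = 3*I*sqrt(35) (n = sqrt((-33 + 11*(-11)) - 161) = sqrt((-33 - 121) - 161) = sqrt(-154 - 161) = sqrt(-315) = 3*I*sqrt(35) ≈ 17.748*I)
(406 + 99)/(-180 + n) = (406 + 99)/(-180 + 3*I*sqrt(35)) = 505/(-180 + 3*I*sqrt(35))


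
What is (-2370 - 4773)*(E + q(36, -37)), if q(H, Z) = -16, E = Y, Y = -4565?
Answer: 32722083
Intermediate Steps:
E = -4565
(-2370 - 4773)*(E + q(36, -37)) = (-2370 - 4773)*(-4565 - 16) = -7143*(-4581) = 32722083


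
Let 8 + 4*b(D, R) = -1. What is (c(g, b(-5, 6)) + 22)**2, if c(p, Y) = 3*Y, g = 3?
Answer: 3721/16 ≈ 232.56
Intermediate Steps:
b(D, R) = -9/4 (b(D, R) = -2 + (1/4)*(-1) = -2 - 1/4 = -9/4)
(c(g, b(-5, 6)) + 22)**2 = (3*(-9/4) + 22)**2 = (-27/4 + 22)**2 = (61/4)**2 = 3721/16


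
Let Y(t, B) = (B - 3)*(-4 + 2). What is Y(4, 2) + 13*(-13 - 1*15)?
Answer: -362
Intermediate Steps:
Y(t, B) = 6 - 2*B (Y(t, B) = (-3 + B)*(-2) = 6 - 2*B)
Y(4, 2) + 13*(-13 - 1*15) = (6 - 2*2) + 13*(-13 - 1*15) = (6 - 4) + 13*(-13 - 15) = 2 + 13*(-28) = 2 - 364 = -362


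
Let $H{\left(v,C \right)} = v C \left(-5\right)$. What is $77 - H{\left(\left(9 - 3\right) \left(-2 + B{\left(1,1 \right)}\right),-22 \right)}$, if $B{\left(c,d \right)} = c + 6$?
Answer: $-3223$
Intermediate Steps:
$B{\left(c,d \right)} = 6 + c$
$H{\left(v,C \right)} = - 5 C v$ ($H{\left(v,C \right)} = C v \left(-5\right) = - 5 C v$)
$77 - H{\left(\left(9 - 3\right) \left(-2 + B{\left(1,1 \right)}\right),-22 \right)} = 77 - \left(-5\right) \left(-22\right) \left(9 - 3\right) \left(-2 + \left(6 + 1\right)\right) = 77 - \left(-5\right) \left(-22\right) 6 \left(-2 + 7\right) = 77 - \left(-5\right) \left(-22\right) 6 \cdot 5 = 77 - \left(-5\right) \left(-22\right) 30 = 77 - 3300 = -3223$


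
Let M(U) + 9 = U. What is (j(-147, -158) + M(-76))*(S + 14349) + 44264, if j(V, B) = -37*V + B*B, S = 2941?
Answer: 524242484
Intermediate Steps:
M(U) = -9 + U
j(V, B) = B² - 37*V (j(V, B) = -37*V + B² = B² - 37*V)
(j(-147, -158) + M(-76))*(S + 14349) + 44264 = (((-158)² - 37*(-147)) + (-9 - 76))*(2941 + 14349) + 44264 = ((24964 + 5439) - 85)*17290 + 44264 = (30403 - 85)*17290 + 44264 = 30318*17290 + 44264 = 524198220 + 44264 = 524242484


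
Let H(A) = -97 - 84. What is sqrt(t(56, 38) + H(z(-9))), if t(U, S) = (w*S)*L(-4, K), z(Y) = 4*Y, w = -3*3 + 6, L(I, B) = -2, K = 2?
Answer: sqrt(47) ≈ 6.8557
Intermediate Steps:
w = -3 (w = -9 + 6 = -3)
t(U, S) = 6*S (t(U, S) = -3*S*(-2) = 6*S)
H(A) = -181
sqrt(t(56, 38) + H(z(-9))) = sqrt(6*38 - 181) = sqrt(228 - 181) = sqrt(47)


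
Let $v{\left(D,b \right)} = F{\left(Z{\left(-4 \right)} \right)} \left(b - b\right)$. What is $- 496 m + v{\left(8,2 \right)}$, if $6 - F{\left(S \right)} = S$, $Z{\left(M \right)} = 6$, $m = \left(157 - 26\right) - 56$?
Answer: $-37200$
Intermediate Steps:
$m = 75$ ($m = 131 - 56 = 75$)
$F{\left(S \right)} = 6 - S$
$v{\left(D,b \right)} = 0$ ($v{\left(D,b \right)} = \left(6 - 6\right) \left(b - b\right) = \left(6 - 6\right) 0 = 0 \cdot 0 = 0$)
$- 496 m + v{\left(8,2 \right)} = \left(-496\right) 75 + 0 = -37200 + 0 = -37200$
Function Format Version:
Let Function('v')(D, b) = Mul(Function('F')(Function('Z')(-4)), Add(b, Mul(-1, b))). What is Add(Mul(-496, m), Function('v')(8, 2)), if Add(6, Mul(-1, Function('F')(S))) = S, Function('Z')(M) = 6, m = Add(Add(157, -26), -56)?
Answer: -37200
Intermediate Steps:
m = 75 (m = Add(131, -56) = 75)
Function('F')(S) = Add(6, Mul(-1, S))
Function('v')(D, b) = 0 (Function('v')(D, b) = Mul(Add(6, Mul(-1, 6)), Add(b, Mul(-1, b))) = Mul(Add(6, -6), 0) = Mul(0, 0) = 0)
Add(Mul(-496, m), Function('v')(8, 2)) = Add(Mul(-496, 75), 0) = Add(-37200, 0) = -37200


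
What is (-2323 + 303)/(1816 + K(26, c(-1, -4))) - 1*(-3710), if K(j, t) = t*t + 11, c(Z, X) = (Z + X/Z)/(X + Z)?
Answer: 42359285/11421 ≈ 3708.9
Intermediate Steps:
c(Z, X) = (Z + X/Z)/(X + Z)
K(j, t) = 11 + t² (K(j, t) = t² + 11 = 11 + t²)
(-2323 + 303)/(1816 + K(26, c(-1, -4))) - 1*(-3710) = (-2323 + 303)/(1816 + (11 + ((-4 + (-1)²)/((-1)*(-4 - 1)))²)) - 1*(-3710) = -2020/(1816 + (11 + (-1*(-4 + 1)/(-5))²)) + 3710 = -2020/(1816 + (11 + (-1*(-⅕)*(-3))²)) + 3710 = -2020/(1816 + (11 + (-⅗)²)) + 3710 = -2020/(1816 + (11 + 9/25)) + 3710 = -2020/(1816 + 284/25) + 3710 = -2020/45684/25 + 3710 = -2020*25/45684 + 3710 = -12625/11421 + 3710 = 42359285/11421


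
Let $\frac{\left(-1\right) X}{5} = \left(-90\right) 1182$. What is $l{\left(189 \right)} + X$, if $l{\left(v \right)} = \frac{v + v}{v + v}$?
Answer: $531901$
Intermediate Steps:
$X = 531900$ ($X = - 5 \left(\left(-90\right) 1182\right) = \left(-5\right) \left(-106380\right) = 531900$)
$l{\left(v \right)} = 1$ ($l{\left(v \right)} = \frac{2 v}{2 v} = 2 v \frac{1}{2 v} = 1$)
$l{\left(189 \right)} + X = 1 + 531900 = 531901$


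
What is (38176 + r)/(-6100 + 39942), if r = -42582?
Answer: -2203/16921 ≈ -0.13019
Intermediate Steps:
(38176 + r)/(-6100 + 39942) = (38176 - 42582)/(-6100 + 39942) = -4406/33842 = -4406*1/33842 = -2203/16921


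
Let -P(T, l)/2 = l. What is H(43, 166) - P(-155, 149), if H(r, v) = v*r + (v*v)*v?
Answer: 4581732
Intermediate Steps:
P(T, l) = -2*l
H(r, v) = v³ + r*v (H(r, v) = r*v + v²*v = r*v + v³ = v³ + r*v)
H(43, 166) - P(-155, 149) = 166*(43 + 166²) - (-2)*149 = 166*(43 + 27556) - 1*(-298) = 166*27599 + 298 = 4581434 + 298 = 4581732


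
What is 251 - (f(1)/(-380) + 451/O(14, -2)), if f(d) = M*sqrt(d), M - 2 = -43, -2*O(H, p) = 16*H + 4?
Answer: 290527/1140 ≈ 254.85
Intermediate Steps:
O(H, p) = -2 - 8*H (O(H, p) = -(16*H + 4)/2 = -(4 + 16*H)/2 = -2 - 8*H)
M = -41 (M = 2 - 43 = -41)
f(d) = -41*sqrt(d)
251 - (f(1)/(-380) + 451/O(14, -2)) = 251 - (-41*sqrt(1)/(-380) + 451/(-2 - 8*14)) = 251 - (-41*1*(-1/380) + 451/(-2 - 112)) = 251 - (-41*(-1/380) + 451/(-114)) = 251 - (41/380 + 451*(-1/114)) = 251 - (41/380 - 451/114) = 251 - 1*(-4387/1140) = 251 + 4387/1140 = 290527/1140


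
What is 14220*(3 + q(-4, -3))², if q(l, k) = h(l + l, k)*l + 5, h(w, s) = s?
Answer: 5688000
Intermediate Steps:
q(l, k) = 5 + k*l (q(l, k) = k*l + 5 = 5 + k*l)
14220*(3 + q(-4, -3))² = 14220*(3 + (5 - 3*(-4)))² = 14220*(3 + (5 + 12))² = 14220*(3 + 17)² = 14220*20² = 14220*400 = 5688000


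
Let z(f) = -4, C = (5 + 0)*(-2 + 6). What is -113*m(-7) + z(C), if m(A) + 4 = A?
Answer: 1239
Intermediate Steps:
C = 20 (C = 5*4 = 20)
m(A) = -4 + A
-113*m(-7) + z(C) = -113*(-4 - 7) - 4 = -113*(-11) - 4 = 1243 - 4 = 1239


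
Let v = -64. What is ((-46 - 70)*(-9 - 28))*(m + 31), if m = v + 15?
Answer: -77256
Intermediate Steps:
m = -49 (m = -64 + 15 = -49)
((-46 - 70)*(-9 - 28))*(m + 31) = ((-46 - 70)*(-9 - 28))*(-49 + 31) = -116*(-37)*(-18) = 4292*(-18) = -77256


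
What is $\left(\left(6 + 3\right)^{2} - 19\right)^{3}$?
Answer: $238328$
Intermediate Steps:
$\left(\left(6 + 3\right)^{2} - 19\right)^{3} = \left(9^{2} - 19\right)^{3} = \left(81 - 19\right)^{3} = 62^{3} = 238328$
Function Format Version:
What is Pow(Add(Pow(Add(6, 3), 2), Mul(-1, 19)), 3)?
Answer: 238328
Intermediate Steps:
Pow(Add(Pow(Add(6, 3), 2), Mul(-1, 19)), 3) = Pow(Add(Pow(9, 2), -19), 3) = Pow(Add(81, -19), 3) = Pow(62, 3) = 238328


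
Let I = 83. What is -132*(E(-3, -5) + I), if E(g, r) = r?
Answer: -10296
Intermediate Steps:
-132*(E(-3, -5) + I) = -132*(-5 + 83) = -132*78 = -10296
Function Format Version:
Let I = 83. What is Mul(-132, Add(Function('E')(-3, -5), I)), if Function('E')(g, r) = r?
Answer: -10296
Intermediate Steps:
Mul(-132, Add(Function('E')(-3, -5), I)) = Mul(-132, Add(-5, 83)) = Mul(-132, 78) = -10296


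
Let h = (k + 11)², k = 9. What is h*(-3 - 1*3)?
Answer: -2400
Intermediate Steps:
h = 400 (h = (9 + 11)² = 20² = 400)
h*(-3 - 1*3) = 400*(-3 - 1*3) = 400*(-3 - 3) = 400*(-6) = -2400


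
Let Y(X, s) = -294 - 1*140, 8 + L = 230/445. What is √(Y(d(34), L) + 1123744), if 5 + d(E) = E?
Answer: √1123310 ≈ 1059.9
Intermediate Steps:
d(E) = -5 + E
L = -666/89 (L = -8 + 230/445 = -8 + 230*(1/445) = -8 + 46/89 = -666/89 ≈ -7.4831)
Y(X, s) = -434 (Y(X, s) = -294 - 140 = -434)
√(Y(d(34), L) + 1123744) = √(-434 + 1123744) = √1123310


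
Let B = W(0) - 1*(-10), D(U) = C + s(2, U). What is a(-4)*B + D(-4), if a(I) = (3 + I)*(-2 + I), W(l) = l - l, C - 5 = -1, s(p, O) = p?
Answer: 66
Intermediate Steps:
C = 4 (C = 5 - 1 = 4)
W(l) = 0
D(U) = 6 (D(U) = 4 + 2 = 6)
a(I) = (-2 + I)*(3 + I)
B = 10 (B = 0 - 1*(-10) = 0 + 10 = 10)
a(-4)*B + D(-4) = (-6 - 4 + (-4)²)*10 + 6 = (-6 - 4 + 16)*10 + 6 = 6*10 + 6 = 60 + 6 = 66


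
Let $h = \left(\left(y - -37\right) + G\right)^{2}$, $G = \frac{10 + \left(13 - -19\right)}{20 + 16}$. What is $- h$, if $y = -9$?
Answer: $- \frac{30625}{36} \approx -850.69$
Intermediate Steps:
$G = \frac{7}{6}$ ($G = \frac{10 + \left(13 + 19\right)}{36} = \left(10 + 32\right) \frac{1}{36} = 42 \cdot \frac{1}{36} = \frac{7}{6} \approx 1.1667$)
$h = \frac{30625}{36}$ ($h = \left(\left(-9 - -37\right) + \frac{7}{6}\right)^{2} = \left(\left(-9 + 37\right) + \frac{7}{6}\right)^{2} = \left(28 + \frac{7}{6}\right)^{2} = \left(\frac{175}{6}\right)^{2} = \frac{30625}{36} \approx 850.69$)
$- h = \left(-1\right) \frac{30625}{36} = - \frac{30625}{36}$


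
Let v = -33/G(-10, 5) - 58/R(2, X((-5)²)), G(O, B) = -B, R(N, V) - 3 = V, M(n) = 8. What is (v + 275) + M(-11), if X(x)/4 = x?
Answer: 148854/515 ≈ 289.04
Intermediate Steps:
X(x) = 4*x
R(N, V) = 3 + V
v = 3109/515 (v = -33/((-1*5)) - 58/(3 + 4*(-5)²) = -33/(-5) - 58/(3 + 4*25) = -33*(-⅕) - 58/(3 + 100) = 33/5 - 58/103 = 3109/515 ≈ 6.0369)
(v + 275) + M(-11) = (3109/515 + 275) + 8 = 144734/515 + 8 = 148854/515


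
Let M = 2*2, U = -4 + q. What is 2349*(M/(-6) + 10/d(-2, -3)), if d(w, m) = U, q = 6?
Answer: 10179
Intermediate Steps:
U = 2 (U = -4 + 6 = 2)
d(w, m) = 2
M = 4
2349*(M/(-6) + 10/d(-2, -3)) = 2349*(4/(-6) + 10/2) = 2349*(4*(-⅙) + 10*(½)) = 2349*(-⅔ + 5) = 2349*(13/3) = 10179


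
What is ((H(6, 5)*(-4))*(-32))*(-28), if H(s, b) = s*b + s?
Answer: -129024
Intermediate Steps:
H(s, b) = s + b*s (H(s, b) = b*s + s = s + b*s)
((H(6, 5)*(-4))*(-32))*(-28) = (((6*(1 + 5))*(-4))*(-32))*(-28) = (((6*6)*(-4))*(-32))*(-28) = ((36*(-4))*(-32))*(-28) = -144*(-32)*(-28) = 4608*(-28) = -129024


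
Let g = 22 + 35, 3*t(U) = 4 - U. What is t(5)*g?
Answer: -19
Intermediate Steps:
t(U) = 4/3 - U/3 (t(U) = (4 - U)/3 = 4/3 - U/3)
g = 57
t(5)*g = (4/3 - ⅓*5)*57 = (4/3 - 5/3)*57 = -⅓*57 = -19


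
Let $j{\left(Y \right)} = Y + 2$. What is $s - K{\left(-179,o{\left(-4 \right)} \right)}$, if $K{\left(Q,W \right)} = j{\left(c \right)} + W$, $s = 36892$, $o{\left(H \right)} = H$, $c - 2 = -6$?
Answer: $36898$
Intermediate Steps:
$c = -4$ ($c = 2 - 6 = -4$)
$j{\left(Y \right)} = 2 + Y$
$K{\left(Q,W \right)} = -2 + W$ ($K{\left(Q,W \right)} = \left(2 - 4\right) + W = -2 + W$)
$s - K{\left(-179,o{\left(-4 \right)} \right)} = 36892 - \left(-2 - 4\right) = 36892 - -6 = 36892 + 6 = 36898$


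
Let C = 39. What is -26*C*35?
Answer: -35490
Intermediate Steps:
-26*C*35 = -26*39*35 = -1014*35 = -35490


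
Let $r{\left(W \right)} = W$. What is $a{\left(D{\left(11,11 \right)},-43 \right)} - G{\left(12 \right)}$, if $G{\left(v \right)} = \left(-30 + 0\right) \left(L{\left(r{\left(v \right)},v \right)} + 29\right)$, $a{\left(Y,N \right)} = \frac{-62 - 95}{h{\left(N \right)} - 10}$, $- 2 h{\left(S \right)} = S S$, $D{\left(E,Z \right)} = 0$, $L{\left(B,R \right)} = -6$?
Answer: $\frac{1289924}{1869} \approx 690.17$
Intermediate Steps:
$h{\left(S \right)} = - \frac{S^{2}}{2}$ ($h{\left(S \right)} = - \frac{S S}{2} = - \frac{S^{2}}{2}$)
$a{\left(Y,N \right)} = - \frac{157}{-10 - \frac{N^{2}}{2}}$ ($a{\left(Y,N \right)} = \frac{-62 - 95}{- \frac{N^{2}}{2} - 10} = - \frac{157}{-10 - \frac{N^{2}}{2}}$)
$G{\left(v \right)} = -690$ ($G{\left(v \right)} = \left(-30 + 0\right) \left(-6 + 29\right) = \left(-30\right) 23 = -690$)
$a{\left(D{\left(11,11 \right)},-43 \right)} - G{\left(12 \right)} = \frac{314}{20 + \left(-43\right)^{2}} - -690 = \frac{314}{20 + 1849} + 690 = \frac{314}{1869} + 690 = \frac{1289924}{1869}$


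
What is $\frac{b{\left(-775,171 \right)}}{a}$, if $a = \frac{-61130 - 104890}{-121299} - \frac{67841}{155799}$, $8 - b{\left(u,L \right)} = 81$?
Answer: $- \frac{459857730591}{5878901507} \approx -78.222$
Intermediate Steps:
$b{\left(u,L \right)} = -73$ ($b{\left(u,L \right)} = 8 - 81 = -73$)
$a = \frac{5878901507}{6299420967}$ ($a = \left(-61130 - 104890\right) \left(- \frac{1}{121299}\right) - \frac{67841}{155799} = \left(-166020\right) \left(- \frac{1}{121299}\right) - \frac{67841}{155799} = \frac{55340}{40433} - \frac{67841}{155799} = \frac{5878901507}{6299420967} \approx 0.93324$)
$\frac{b{\left(-775,171 \right)}}{a} = - \frac{73}{\frac{5878901507}{6299420967}} = \left(-73\right) \frac{6299420967}{5878901507} = - \frac{459857730591}{5878901507}$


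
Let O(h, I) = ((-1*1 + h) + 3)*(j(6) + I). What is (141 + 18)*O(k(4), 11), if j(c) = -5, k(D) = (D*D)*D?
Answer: 62964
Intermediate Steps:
k(D) = D³ (k(D) = D²*D = D³)
O(h, I) = (-5 + I)*(2 + h) (O(h, I) = ((-1*1 + h) + 3)*(-5 + I) = ((-1 + h) + 3)*(-5 + I) = (2 + h)*(-5 + I) = (-5 + I)*(2 + h))
(141 + 18)*O(k(4), 11) = (141 + 18)*(-10 - 5*4³ + 2*11 + 11*4³) = 159*(-10 - 5*64 + 22 + 11*64) = 159*(-10 - 320 + 22 + 704) = 159*396 = 62964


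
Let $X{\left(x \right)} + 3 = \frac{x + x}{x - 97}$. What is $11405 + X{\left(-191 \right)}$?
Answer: $\frac{1642079}{144} \approx 11403.0$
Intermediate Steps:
$X{\left(x \right)} = -3 + \frac{2 x}{-97 + x}$ ($X{\left(x \right)} = -3 + \frac{x + x}{x - 97} = -3 + \frac{2 x}{-97 + x}$)
$11405 + X{\left(-191 \right)} = 11405 + \frac{291 - -191}{-97 - 191} = 11405 + \frac{291 + 191}{-288} = 11405 - \frac{241}{144} = \frac{1642079}{144}$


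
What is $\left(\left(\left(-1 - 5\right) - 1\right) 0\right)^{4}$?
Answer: $0$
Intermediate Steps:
$\left(\left(\left(-1 - 5\right) - 1\right) 0\right)^{4} = \left(\left(-6 - 1\right) 0\right)^{4} = \left(\left(-7\right) 0\right)^{4} = 0^{4} = 0$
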